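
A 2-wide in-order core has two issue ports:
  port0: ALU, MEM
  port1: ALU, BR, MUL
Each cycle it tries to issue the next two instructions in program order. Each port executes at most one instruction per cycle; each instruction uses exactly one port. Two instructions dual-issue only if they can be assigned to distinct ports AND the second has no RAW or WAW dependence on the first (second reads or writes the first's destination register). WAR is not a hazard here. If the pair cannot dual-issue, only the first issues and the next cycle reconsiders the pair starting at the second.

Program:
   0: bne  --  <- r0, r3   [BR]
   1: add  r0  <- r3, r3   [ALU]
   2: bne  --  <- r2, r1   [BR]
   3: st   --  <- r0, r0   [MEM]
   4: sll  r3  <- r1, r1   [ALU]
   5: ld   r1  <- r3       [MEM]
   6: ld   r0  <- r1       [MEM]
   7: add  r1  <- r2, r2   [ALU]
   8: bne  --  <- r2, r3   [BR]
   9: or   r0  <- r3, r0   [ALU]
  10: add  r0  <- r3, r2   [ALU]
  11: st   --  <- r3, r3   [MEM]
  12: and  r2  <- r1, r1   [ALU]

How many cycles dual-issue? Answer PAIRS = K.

PAIRS = 5

t=0 i0/i1:bne add ; dual
t=1 i2/i3:bne st ; dual
t=2 i4:sll ; RAW r3
t=3 i5:ld ; no-port MEM/MEM
t=4 i6/i7:ld add ; dual
t=5 i8/i9:bne or ; dual
t=6 i10/i11:add st ; dual
t=7 i12:and ; tail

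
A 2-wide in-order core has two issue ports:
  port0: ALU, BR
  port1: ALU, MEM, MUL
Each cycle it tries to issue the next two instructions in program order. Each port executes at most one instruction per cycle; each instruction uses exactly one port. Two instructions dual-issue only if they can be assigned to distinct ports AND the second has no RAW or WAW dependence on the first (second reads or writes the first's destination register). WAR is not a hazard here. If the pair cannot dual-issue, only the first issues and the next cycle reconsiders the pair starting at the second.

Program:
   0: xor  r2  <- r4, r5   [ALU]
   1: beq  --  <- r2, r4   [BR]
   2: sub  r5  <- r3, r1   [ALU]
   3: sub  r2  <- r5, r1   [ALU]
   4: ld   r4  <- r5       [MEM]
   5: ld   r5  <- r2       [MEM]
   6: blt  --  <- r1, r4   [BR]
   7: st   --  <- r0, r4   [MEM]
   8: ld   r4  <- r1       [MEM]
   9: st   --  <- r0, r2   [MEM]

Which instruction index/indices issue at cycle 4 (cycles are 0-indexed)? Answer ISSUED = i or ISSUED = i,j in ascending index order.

0. xor.ALU @i0  | RAW r2
1. beq.BR;sub.ALU @i1&i2  | pair
2. sub.ALU;ld.MEM @i3&i4  | pair
3. ld.MEM;blt.BR @i5&i6  | pair
4. st.MEM @i7  | no-port MEM/MEM
5. ld.MEM @i8  | no-port MEM/MEM
6. st.MEM @i9  | tail

ISSUED = 7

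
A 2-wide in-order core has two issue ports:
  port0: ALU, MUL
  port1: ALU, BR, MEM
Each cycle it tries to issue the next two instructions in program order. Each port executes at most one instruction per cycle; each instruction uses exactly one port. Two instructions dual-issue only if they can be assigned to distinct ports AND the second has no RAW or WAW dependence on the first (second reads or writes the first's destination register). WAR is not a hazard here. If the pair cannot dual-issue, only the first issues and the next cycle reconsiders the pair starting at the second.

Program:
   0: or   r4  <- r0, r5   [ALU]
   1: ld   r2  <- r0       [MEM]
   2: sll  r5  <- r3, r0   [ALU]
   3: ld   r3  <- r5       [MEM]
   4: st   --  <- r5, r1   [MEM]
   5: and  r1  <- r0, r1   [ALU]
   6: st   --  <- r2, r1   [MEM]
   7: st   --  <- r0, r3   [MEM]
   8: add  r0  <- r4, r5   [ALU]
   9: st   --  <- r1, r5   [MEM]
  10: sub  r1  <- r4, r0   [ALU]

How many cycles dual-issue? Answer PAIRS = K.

#0 head=0: or.ALU+ld.MEM i0/i1 dual
#1 head=2: sll.ALU i2 RAW r5
#2 head=3: ld.MEM i3 no-port MEM/MEM
#3 head=4: st.MEM+and.ALU i4/i5 dual
#4 head=6: st.MEM i6 no-port MEM/MEM
#5 head=7: st.MEM+add.ALU i7/i8 dual
#6 head=9: st.MEM+sub.ALU i9/i10 dual

PAIRS = 4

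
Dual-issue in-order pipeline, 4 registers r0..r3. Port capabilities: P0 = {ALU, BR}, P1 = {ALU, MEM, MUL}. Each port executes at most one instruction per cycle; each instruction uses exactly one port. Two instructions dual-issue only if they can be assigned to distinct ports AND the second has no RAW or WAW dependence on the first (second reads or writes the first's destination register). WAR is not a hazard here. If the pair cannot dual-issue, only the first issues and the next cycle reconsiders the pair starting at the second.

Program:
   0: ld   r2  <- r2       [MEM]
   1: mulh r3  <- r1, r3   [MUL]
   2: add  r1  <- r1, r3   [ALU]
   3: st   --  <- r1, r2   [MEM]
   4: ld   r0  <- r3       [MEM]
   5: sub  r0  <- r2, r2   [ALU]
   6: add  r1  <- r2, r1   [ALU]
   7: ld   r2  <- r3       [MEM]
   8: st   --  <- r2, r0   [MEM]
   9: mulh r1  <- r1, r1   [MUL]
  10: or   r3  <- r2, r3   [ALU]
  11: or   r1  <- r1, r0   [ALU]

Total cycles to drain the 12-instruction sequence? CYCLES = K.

CYCLES = 10

#0 head=0: ld i0 no-port MEM/MUL
#1 head=1: mulh i1 RAW r3
#2 head=2: add i2 RAW r1
#3 head=3: st i3 no-port MEM/MEM
#4 head=4: ld i4 WAW r0
#5 head=5: sub/add i5+i6 dual
#6 head=7: ld i7 no-port MEM/MEM
#7 head=8: st i8 no-port MEM/MUL
#8 head=9: mulh/or i9+i10 dual
#9 head=11: or i11 tail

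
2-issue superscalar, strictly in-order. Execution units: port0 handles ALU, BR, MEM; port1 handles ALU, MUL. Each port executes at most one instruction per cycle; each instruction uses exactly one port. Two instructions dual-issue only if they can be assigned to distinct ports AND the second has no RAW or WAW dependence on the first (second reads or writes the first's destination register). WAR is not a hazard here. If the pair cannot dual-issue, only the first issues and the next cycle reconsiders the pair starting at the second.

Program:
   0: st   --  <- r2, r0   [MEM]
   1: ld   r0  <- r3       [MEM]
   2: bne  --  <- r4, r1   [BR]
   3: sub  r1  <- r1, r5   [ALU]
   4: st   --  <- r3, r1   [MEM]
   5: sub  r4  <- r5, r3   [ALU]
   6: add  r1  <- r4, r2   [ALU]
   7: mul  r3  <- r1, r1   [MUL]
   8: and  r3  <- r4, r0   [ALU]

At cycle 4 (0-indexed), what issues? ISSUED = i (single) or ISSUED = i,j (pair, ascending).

c0: i0 st  no-port MEM/MEM
c1: i1 ld  no-port MEM/BR
c2: i2+i3 bne sub  dual
c3: i4+i5 st sub  dual
c4: i6 add  RAW r1
c5: i7 mul  WAW r3
c6: i8 and  tail

ISSUED = 6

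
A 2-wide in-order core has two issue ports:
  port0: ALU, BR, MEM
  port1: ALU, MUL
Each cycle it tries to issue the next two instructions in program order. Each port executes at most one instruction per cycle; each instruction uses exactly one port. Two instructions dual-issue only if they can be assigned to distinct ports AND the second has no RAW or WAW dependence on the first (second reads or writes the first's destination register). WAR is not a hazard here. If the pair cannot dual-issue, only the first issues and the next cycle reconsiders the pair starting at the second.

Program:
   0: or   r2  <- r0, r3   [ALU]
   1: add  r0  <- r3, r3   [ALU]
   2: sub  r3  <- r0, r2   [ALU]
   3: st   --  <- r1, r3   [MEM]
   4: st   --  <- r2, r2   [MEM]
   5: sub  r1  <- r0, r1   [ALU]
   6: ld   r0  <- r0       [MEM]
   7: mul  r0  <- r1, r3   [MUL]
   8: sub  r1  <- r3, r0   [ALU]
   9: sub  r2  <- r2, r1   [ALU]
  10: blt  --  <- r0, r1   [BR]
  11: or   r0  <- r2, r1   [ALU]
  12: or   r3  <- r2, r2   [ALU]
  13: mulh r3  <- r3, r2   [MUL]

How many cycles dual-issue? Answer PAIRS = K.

[0] i0,i1  or/add  -- dual
[1] i2  sub  -- RAW r3
[2] i3  st  -- no-port MEM/MEM
[3] i4,i5  st/sub  -- dual
[4] i6  ld  -- WAW r0
[5] i7  mul  -- RAW r0
[6] i8  sub  -- RAW r1
[7] i9,i10  sub/blt  -- dual
[8] i11,i12  or/or  -- dual
[9] i13  mulh  -- tail

PAIRS = 4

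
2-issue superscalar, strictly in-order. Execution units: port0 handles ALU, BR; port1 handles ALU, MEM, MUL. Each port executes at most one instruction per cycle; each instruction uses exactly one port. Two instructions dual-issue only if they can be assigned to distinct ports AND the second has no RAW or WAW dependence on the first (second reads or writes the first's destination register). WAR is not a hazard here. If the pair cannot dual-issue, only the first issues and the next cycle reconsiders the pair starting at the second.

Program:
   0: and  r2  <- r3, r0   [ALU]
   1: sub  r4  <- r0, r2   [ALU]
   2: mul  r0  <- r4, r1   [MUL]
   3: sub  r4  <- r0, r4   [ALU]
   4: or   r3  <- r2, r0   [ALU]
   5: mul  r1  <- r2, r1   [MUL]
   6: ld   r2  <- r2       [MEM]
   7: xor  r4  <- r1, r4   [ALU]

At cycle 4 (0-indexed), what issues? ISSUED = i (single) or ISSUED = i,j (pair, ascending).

#0 head=0: and i0 RAW r2
#1 head=1: sub i1 RAW r4
#2 head=2: mul i2 RAW r0
#3 head=3: sub+or i3&i4 2-wide
#4 head=5: mul i5 no-port MUL/MEM
#5 head=6: ld+xor i6&i7 2-wide

ISSUED = 5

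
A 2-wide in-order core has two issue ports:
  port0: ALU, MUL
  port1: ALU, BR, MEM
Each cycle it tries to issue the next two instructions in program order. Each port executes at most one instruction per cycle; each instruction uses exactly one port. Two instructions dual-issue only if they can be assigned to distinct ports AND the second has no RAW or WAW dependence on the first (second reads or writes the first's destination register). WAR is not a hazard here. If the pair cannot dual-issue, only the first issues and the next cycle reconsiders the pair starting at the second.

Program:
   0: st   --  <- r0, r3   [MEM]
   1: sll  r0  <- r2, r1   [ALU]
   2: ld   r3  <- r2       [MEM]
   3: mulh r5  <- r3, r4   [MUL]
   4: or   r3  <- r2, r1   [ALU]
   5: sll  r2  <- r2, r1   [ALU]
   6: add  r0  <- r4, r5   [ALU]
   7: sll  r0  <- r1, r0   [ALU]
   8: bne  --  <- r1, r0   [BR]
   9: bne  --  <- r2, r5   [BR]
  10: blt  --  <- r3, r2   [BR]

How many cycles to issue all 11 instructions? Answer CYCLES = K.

CYCLES = 8

[0] i0+i1  st.MEM;sll.ALU  -- dual
[1] i2  ld.MEM  -- RAW r3
[2] i3+i4  mulh.MUL;or.ALU  -- dual
[3] i5+i6  sll.ALU;add.ALU  -- dual
[4] i7  sll.ALU  -- RAW r0
[5] i8  bne.BR  -- no-port BR/BR
[6] i9  bne.BR  -- no-port BR/BR
[7] i10  blt.BR  -- tail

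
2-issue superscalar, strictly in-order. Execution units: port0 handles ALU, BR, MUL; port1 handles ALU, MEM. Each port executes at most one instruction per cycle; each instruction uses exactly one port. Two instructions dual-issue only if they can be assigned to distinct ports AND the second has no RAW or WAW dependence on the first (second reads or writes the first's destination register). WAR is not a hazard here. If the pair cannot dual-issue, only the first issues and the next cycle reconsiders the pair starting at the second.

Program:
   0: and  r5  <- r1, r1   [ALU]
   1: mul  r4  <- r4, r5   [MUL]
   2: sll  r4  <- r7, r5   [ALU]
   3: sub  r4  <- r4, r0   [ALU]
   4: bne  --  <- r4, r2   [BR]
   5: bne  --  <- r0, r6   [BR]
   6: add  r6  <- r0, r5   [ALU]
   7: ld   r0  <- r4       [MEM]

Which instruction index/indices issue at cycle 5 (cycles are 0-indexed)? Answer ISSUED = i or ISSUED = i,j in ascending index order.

ISSUED = 5,6

0. and @i0  | RAW r5
1. mul @i1  | WAW r4
2. sll @i2  | RAW+WAW r4
3. sub @i3  | RAW r4
4. bne @i4  | no-port BR/BR
5. bne/add @i5/i6  | 2-wide
6. ld @i7  | tail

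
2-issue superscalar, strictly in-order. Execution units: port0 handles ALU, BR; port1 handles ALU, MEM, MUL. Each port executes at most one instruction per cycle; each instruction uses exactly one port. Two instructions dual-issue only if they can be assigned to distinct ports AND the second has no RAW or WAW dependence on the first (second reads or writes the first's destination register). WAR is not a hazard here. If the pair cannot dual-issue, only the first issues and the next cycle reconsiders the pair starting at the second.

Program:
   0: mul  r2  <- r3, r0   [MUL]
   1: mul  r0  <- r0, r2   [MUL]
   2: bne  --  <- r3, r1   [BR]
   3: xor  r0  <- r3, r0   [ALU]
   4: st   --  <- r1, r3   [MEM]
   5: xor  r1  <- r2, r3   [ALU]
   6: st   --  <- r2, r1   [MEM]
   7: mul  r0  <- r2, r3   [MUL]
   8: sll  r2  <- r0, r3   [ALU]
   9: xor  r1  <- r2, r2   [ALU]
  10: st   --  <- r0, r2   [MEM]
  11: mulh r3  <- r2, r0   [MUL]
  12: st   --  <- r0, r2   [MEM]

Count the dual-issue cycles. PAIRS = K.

  cy0 -> i0 (mul.MUL) no-port MUL/MUL
  cy1 -> i1&i2 (mul.MUL/bne.BR) 2-wide
  cy2 -> i3&i4 (xor.ALU/st.MEM) 2-wide
  cy3 -> i5 (xor.ALU) RAW r1
  cy4 -> i6 (st.MEM) no-port MEM/MUL
  cy5 -> i7 (mul.MUL) RAW r0
  cy6 -> i8 (sll.ALU) RAW r2
  cy7 -> i9&i10 (xor.ALU/st.MEM) 2-wide
  cy8 -> i11 (mulh.MUL) no-port MUL/MEM
  cy9 -> i12 (st.MEM) tail

PAIRS = 3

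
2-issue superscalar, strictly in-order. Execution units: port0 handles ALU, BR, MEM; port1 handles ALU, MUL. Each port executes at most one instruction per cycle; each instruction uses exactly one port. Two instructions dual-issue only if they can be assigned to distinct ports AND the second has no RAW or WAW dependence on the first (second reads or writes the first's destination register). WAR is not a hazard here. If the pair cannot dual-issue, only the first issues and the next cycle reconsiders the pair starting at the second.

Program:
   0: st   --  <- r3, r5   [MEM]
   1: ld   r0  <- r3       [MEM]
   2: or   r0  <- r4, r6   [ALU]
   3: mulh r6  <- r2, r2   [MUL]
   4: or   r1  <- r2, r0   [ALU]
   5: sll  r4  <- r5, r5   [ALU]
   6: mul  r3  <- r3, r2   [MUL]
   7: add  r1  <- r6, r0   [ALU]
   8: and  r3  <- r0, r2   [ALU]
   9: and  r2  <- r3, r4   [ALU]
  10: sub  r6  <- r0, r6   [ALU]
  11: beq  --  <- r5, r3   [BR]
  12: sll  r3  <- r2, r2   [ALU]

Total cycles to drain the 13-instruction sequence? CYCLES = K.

  cy0 -> i0 (st) no-port MEM/MEM
  cy1 -> i1 (ld) WAW r0
  cy2 -> i2/i3 (or/mulh) pair
  cy3 -> i4/i5 (or/sll) pair
  cy4 -> i6/i7 (mul/add) pair
  cy5 -> i8 (and) RAW r3
  cy6 -> i9/i10 (and/sub) pair
  cy7 -> i11/i12 (beq/sll) pair

CYCLES = 8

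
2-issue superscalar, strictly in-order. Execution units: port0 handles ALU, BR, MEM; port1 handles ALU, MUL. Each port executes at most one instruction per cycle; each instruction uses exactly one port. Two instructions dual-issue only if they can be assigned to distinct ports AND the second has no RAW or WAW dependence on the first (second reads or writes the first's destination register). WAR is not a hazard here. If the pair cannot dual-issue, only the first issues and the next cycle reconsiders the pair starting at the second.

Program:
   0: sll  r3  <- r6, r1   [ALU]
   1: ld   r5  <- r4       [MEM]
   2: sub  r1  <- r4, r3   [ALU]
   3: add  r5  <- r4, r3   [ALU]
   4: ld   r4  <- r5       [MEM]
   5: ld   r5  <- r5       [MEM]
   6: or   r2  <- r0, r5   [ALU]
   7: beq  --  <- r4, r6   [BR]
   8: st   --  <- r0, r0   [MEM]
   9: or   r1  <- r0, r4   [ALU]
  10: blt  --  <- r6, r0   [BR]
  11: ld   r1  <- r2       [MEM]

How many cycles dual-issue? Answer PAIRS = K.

c0: i0/i1 sll.ALU+ld.MEM  pair
c1: i2/i3 sub.ALU+add.ALU  pair
c2: i4 ld.MEM  no-port MEM/MEM
c3: i5 ld.MEM  RAW r5
c4: i6/i7 or.ALU+beq.BR  pair
c5: i8/i9 st.MEM+or.ALU  pair
c6: i10 blt.BR  no-port BR/MEM
c7: i11 ld.MEM  tail

PAIRS = 4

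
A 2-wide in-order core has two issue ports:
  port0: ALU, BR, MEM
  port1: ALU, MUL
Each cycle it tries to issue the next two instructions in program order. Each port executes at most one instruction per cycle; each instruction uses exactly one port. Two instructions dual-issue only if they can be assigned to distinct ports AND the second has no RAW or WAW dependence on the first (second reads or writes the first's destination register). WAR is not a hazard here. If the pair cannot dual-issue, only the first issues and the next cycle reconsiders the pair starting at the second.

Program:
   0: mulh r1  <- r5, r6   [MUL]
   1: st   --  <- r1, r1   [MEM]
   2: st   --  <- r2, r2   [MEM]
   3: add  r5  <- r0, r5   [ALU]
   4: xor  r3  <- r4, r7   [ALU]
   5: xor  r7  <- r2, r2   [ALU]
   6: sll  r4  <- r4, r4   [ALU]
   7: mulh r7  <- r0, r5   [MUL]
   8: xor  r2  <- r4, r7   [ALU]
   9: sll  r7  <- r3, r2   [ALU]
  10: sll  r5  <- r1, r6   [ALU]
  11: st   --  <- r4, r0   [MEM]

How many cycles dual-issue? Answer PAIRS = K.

PAIRS = 4

c0: i0 mulh  RAW r1
c1: i1 st  no-port MEM/MEM
c2: i2+i3 st+add  pair
c3: i4+i5 xor+xor  pair
c4: i6+i7 sll+mulh  pair
c5: i8 xor  RAW r2
c6: i9+i10 sll+sll  pair
c7: i11 st  tail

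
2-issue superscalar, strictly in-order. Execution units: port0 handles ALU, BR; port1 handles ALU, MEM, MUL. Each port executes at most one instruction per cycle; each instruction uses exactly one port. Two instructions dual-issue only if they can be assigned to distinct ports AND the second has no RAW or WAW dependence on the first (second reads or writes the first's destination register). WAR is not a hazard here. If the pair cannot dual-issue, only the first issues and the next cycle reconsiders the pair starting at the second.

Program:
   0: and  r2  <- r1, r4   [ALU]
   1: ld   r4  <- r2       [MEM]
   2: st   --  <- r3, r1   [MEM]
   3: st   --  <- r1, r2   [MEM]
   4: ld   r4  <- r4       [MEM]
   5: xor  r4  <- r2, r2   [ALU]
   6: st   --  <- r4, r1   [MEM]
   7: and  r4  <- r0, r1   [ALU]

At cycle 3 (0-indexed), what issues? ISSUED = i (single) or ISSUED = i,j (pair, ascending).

c0: i0 and.ALU  RAW r2
c1: i1 ld.MEM  no-port MEM/MEM
c2: i2 st.MEM  no-port MEM/MEM
c3: i3 st.MEM  no-port MEM/MEM
c4: i4 ld.MEM  WAW r4
c5: i5 xor.ALU  RAW r4
c6: i6+i7 st.MEM/and.ALU  dual

ISSUED = 3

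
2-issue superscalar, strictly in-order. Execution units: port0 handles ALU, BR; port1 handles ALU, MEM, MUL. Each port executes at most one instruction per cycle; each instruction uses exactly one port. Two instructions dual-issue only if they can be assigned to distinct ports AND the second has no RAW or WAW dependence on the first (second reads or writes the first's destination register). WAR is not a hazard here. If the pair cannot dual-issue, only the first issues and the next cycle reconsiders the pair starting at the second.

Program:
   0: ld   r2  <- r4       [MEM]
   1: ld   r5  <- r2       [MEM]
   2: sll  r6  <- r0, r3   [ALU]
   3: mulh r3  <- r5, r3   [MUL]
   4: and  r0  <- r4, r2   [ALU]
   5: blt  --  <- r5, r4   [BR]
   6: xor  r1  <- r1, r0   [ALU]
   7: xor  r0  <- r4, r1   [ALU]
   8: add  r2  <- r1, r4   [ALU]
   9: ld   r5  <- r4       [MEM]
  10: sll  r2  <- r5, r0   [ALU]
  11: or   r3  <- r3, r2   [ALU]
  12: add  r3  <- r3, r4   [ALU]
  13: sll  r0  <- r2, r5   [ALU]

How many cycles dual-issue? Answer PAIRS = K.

t=0 i0:ld ; no-port MEM/MEM
t=1 i1+i2:ld sll ; 2-wide
t=2 i3+i4:mulh and ; 2-wide
t=3 i5+i6:blt xor ; 2-wide
t=4 i7+i8:xor add ; 2-wide
t=5 i9:ld ; RAW r5
t=6 i10:sll ; RAW r2
t=7 i11:or ; RAW+WAW r3
t=8 i12+i13:add sll ; 2-wide

PAIRS = 5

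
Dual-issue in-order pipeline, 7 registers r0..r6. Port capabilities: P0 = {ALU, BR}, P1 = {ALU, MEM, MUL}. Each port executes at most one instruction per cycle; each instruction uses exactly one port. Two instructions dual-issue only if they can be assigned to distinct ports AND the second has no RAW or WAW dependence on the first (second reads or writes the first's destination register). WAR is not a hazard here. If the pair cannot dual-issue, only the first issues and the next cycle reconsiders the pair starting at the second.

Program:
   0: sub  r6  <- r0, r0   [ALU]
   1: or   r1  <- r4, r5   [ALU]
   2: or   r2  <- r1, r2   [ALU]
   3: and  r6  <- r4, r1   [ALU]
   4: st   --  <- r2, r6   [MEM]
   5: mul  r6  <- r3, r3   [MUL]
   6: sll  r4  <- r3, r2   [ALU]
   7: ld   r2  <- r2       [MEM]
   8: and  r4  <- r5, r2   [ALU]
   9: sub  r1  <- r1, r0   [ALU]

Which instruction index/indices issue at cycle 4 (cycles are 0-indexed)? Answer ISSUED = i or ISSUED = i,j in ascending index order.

#0 head=0: sub/or i0&i1 2-wide
#1 head=2: or/and i2&i3 2-wide
#2 head=4: st i4 no-port MEM/MUL
#3 head=5: mul/sll i5&i6 2-wide
#4 head=7: ld i7 RAW r2
#5 head=8: and/sub i8&i9 2-wide

ISSUED = 7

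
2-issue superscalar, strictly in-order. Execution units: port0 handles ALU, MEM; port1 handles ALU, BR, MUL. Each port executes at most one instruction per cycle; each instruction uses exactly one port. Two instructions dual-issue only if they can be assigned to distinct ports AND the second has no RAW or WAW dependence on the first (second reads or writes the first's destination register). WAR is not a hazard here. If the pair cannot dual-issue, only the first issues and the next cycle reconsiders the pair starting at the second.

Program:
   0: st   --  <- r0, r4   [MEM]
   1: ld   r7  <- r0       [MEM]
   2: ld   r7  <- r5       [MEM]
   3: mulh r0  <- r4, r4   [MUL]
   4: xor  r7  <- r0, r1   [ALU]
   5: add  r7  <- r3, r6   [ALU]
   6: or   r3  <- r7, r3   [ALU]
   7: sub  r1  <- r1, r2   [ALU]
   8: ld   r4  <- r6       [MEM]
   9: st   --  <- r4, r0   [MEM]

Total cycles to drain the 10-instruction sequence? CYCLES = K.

#0 head=0: st.MEM i0 no-port MEM/MEM
#1 head=1: ld.MEM i1 no-port MEM/MEM
#2 head=2: ld.MEM;mulh.MUL i2+i3 2-wide
#3 head=4: xor.ALU i4 WAW r7
#4 head=5: add.ALU i5 RAW r7
#5 head=6: or.ALU;sub.ALU i6+i7 2-wide
#6 head=8: ld.MEM i8 no-port MEM/MEM
#7 head=9: st.MEM i9 tail

CYCLES = 8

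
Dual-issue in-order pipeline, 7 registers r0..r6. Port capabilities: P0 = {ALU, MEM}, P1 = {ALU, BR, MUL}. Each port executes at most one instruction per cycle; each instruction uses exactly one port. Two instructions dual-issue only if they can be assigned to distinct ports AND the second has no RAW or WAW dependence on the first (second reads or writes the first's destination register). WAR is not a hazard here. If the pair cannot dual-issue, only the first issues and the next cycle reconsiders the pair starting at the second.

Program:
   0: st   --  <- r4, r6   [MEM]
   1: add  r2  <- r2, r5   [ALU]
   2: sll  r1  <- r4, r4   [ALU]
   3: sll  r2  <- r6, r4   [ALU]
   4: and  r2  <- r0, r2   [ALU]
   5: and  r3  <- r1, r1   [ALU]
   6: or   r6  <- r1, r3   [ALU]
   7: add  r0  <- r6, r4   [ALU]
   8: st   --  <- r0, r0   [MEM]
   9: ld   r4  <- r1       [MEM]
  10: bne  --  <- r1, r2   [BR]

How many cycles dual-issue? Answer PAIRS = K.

[0] i0/i1  st.MEM+add.ALU  -- dual
[1] i2/i3  sll.ALU+sll.ALU  -- dual
[2] i4/i5  and.ALU+and.ALU  -- dual
[3] i6  or.ALU  -- RAW r6
[4] i7  add.ALU  -- RAW r0
[5] i8  st.MEM  -- no-port MEM/MEM
[6] i9/i10  ld.MEM+bne.BR  -- dual

PAIRS = 4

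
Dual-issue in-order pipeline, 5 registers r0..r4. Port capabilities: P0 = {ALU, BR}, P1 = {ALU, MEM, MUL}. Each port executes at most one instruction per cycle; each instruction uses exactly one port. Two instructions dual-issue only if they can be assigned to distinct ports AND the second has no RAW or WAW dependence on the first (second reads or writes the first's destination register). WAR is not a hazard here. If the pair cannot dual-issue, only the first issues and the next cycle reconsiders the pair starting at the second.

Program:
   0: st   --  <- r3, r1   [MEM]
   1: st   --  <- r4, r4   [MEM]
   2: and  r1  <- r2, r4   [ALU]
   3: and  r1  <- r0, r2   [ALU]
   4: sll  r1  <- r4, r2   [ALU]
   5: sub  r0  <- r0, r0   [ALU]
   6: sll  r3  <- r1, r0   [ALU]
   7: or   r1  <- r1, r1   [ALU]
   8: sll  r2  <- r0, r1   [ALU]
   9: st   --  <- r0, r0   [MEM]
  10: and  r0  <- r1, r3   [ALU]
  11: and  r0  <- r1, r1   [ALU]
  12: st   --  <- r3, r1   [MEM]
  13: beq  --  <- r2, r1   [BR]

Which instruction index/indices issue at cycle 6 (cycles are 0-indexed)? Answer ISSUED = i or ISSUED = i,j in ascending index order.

ISSUED = 10

0. st.MEM @i0  | no-port MEM/MEM
1. st.MEM;and.ALU @i1/i2  | pair
2. and.ALU @i3  | WAW r1
3. sll.ALU;sub.ALU @i4/i5  | pair
4. sll.ALU;or.ALU @i6/i7  | pair
5. sll.ALU;st.MEM @i8/i9  | pair
6. and.ALU @i10  | WAW r0
7. and.ALU;st.MEM @i11/i12  | pair
8. beq.BR @i13  | tail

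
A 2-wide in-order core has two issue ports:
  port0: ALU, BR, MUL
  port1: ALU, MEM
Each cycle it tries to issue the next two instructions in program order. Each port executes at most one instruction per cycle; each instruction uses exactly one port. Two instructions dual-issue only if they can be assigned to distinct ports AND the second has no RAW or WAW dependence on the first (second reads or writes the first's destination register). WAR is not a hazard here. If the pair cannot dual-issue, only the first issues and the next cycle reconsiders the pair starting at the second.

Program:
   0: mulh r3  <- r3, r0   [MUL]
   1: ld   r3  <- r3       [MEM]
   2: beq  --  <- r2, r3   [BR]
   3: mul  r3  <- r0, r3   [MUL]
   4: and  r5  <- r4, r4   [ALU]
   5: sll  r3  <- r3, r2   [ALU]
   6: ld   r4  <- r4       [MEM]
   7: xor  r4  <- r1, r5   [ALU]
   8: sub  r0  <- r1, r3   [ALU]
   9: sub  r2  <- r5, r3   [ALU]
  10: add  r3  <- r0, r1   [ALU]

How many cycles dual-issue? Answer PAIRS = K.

c0: i0 mulh  RAW+WAW r3
c1: i1 ld  RAW r3
c2: i2 beq  no-port BR/MUL
c3: i3+i4 mul and  dual
c4: i5+i6 sll ld  dual
c5: i7+i8 xor sub  dual
c6: i9+i10 sub add  dual

PAIRS = 4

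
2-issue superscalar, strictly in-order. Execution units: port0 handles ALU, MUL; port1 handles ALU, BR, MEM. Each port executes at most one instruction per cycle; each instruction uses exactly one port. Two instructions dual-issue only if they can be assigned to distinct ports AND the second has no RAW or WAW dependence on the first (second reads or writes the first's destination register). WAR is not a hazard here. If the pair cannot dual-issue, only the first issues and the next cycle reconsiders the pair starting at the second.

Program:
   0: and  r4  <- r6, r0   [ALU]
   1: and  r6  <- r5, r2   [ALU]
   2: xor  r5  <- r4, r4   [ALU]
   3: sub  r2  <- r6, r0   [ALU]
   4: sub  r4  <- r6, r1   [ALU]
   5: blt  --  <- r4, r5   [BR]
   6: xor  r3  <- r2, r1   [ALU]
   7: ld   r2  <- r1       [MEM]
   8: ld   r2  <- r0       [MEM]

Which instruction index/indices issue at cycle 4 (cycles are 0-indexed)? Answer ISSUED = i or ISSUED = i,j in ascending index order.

ISSUED = 7

c0: i0,i1 and.ALU;and.ALU  dual
c1: i2,i3 xor.ALU;sub.ALU  dual
c2: i4 sub.ALU  RAW r4
c3: i5,i6 blt.BR;xor.ALU  dual
c4: i7 ld.MEM  no-port MEM/MEM
c5: i8 ld.MEM  tail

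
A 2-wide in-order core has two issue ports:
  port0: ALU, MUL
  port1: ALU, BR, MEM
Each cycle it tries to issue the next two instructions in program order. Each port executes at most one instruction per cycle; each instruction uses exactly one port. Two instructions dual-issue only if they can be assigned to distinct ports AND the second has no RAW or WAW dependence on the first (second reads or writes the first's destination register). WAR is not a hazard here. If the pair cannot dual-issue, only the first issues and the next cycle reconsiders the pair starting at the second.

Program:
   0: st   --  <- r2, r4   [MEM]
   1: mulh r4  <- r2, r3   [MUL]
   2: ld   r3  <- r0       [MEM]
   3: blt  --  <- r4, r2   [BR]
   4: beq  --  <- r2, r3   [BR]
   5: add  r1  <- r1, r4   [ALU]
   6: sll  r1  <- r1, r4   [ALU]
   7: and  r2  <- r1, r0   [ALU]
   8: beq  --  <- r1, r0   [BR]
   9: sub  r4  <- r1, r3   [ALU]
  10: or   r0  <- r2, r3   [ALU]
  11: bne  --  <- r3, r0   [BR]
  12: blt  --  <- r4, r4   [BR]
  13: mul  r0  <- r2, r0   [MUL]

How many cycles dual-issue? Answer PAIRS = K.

  cy0 -> i0,i1 (st.MEM mulh.MUL) pair
  cy1 -> i2 (ld.MEM) no-port MEM/BR
  cy2 -> i3 (blt.BR) no-port BR/BR
  cy3 -> i4,i5 (beq.BR add.ALU) pair
  cy4 -> i6 (sll.ALU) RAW r1
  cy5 -> i7,i8 (and.ALU beq.BR) pair
  cy6 -> i9,i10 (sub.ALU or.ALU) pair
  cy7 -> i11 (bne.BR) no-port BR/BR
  cy8 -> i12,i13 (blt.BR mul.MUL) pair

PAIRS = 5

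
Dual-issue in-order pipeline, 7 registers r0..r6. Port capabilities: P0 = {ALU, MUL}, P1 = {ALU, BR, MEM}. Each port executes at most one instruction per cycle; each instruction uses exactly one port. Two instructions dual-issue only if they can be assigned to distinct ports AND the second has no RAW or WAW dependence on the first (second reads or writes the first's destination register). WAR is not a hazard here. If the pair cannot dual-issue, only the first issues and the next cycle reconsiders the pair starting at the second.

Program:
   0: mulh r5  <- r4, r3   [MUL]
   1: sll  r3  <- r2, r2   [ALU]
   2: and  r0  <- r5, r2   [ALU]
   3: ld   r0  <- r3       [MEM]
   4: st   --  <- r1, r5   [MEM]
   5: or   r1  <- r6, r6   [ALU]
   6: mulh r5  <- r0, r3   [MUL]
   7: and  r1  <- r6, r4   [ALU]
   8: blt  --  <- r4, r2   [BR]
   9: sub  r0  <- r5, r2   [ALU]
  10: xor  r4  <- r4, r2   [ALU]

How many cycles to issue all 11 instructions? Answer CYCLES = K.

CYCLES = 7

  cy0 -> i0/i1 (mulh.MUL/sll.ALU) dual
  cy1 -> i2 (and.ALU) WAW r0
  cy2 -> i3 (ld.MEM) no-port MEM/MEM
  cy3 -> i4/i5 (st.MEM/or.ALU) dual
  cy4 -> i6/i7 (mulh.MUL/and.ALU) dual
  cy5 -> i8/i9 (blt.BR/sub.ALU) dual
  cy6 -> i10 (xor.ALU) tail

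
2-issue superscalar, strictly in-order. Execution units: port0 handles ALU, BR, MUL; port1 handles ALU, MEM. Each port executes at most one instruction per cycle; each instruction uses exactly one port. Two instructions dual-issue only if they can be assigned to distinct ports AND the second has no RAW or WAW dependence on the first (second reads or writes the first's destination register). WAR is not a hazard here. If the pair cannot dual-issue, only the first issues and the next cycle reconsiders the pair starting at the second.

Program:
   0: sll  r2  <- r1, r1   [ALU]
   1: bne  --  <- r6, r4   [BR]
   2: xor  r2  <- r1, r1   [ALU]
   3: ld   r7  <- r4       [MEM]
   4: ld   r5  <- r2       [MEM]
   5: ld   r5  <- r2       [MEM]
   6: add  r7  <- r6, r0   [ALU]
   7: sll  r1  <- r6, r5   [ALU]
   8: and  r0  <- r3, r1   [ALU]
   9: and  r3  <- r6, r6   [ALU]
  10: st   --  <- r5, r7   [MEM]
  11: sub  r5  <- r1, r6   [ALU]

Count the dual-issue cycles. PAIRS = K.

PAIRS = 5

0. sll;bne @i0&i1  | 2-wide
1. xor;ld @i2&i3  | 2-wide
2. ld @i4  | no-port MEM/MEM
3. ld;add @i5&i6  | 2-wide
4. sll @i7  | RAW r1
5. and;and @i8&i9  | 2-wide
6. st;sub @i10&i11  | 2-wide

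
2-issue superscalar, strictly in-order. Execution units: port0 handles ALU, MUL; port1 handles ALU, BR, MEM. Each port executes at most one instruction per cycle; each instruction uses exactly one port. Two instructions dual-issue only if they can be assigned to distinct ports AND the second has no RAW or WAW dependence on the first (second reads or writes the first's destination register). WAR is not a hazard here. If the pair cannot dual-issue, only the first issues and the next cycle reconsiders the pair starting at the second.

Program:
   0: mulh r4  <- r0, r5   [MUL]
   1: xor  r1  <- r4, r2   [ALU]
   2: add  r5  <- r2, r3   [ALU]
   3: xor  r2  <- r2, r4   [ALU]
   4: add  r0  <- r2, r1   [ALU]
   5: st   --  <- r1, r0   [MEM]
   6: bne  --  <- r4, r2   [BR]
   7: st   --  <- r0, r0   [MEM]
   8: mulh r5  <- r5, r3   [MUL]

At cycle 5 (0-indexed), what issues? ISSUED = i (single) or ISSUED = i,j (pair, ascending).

ISSUED = 6

  cy0 -> i0 (mulh) RAW r4
  cy1 -> i1&i2 (xor;add) dual
  cy2 -> i3 (xor) RAW r2
  cy3 -> i4 (add) RAW r0
  cy4 -> i5 (st) no-port MEM/BR
  cy5 -> i6 (bne) no-port BR/MEM
  cy6 -> i7&i8 (st;mulh) dual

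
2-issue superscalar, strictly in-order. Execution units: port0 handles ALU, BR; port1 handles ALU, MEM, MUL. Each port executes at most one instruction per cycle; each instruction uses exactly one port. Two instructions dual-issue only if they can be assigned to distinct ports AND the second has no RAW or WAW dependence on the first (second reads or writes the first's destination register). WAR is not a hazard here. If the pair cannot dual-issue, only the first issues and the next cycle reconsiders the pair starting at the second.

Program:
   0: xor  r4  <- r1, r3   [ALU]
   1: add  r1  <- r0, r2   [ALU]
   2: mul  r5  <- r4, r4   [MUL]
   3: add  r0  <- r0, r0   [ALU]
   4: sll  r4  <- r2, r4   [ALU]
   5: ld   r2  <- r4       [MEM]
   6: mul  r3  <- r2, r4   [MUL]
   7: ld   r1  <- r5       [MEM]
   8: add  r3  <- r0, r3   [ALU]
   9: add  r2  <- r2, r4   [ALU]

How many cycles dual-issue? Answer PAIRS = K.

PAIRS = 3

#0 head=0: xor;add i0+i1 dual
#1 head=2: mul;add i2+i3 dual
#2 head=4: sll i4 RAW r4
#3 head=5: ld i5 no-port MEM/MUL
#4 head=6: mul i6 no-port MUL/MEM
#5 head=7: ld;add i7+i8 dual
#6 head=9: add i9 tail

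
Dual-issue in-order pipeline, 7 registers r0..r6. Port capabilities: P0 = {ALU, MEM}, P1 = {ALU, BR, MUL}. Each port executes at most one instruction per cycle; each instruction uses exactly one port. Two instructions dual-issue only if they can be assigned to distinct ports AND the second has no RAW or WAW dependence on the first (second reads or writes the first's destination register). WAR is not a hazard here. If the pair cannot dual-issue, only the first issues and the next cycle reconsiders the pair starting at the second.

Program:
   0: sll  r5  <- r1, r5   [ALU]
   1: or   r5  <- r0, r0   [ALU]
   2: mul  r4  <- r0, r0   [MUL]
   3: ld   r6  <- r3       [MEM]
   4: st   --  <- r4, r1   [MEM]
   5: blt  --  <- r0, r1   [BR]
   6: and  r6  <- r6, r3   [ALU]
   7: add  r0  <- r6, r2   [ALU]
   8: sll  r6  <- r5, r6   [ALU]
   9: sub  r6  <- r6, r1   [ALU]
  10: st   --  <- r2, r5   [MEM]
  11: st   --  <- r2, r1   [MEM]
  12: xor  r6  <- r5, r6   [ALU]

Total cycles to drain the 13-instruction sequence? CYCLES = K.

[0] i0  sll.ALU  -- WAW r5
[1] i1+i2  or.ALU mul.MUL  -- pair
[2] i3  ld.MEM  -- no-port MEM/MEM
[3] i4+i5  st.MEM blt.BR  -- pair
[4] i6  and.ALU  -- RAW r6
[5] i7+i8  add.ALU sll.ALU  -- pair
[6] i9+i10  sub.ALU st.MEM  -- pair
[7] i11+i12  st.MEM xor.ALU  -- pair

CYCLES = 8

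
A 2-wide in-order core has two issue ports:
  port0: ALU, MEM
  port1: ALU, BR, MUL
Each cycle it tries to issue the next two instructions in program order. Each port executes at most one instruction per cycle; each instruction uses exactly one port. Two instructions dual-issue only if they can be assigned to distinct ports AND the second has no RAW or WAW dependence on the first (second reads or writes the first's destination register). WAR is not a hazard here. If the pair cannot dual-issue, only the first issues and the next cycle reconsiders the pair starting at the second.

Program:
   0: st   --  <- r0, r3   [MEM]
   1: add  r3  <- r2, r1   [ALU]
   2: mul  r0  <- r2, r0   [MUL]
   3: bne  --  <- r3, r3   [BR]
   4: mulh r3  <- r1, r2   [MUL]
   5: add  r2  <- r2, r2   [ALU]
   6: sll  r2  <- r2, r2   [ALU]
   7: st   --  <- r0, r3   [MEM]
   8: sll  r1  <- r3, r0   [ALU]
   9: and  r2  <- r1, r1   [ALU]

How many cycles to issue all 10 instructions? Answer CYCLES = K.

[0] i0/i1  st.MEM add.ALU  -- dual
[1] i2  mul.MUL  -- no-port MUL/BR
[2] i3  bne.BR  -- no-port BR/MUL
[3] i4/i5  mulh.MUL add.ALU  -- dual
[4] i6/i7  sll.ALU st.MEM  -- dual
[5] i8  sll.ALU  -- RAW r1
[6] i9  and.ALU  -- tail

CYCLES = 7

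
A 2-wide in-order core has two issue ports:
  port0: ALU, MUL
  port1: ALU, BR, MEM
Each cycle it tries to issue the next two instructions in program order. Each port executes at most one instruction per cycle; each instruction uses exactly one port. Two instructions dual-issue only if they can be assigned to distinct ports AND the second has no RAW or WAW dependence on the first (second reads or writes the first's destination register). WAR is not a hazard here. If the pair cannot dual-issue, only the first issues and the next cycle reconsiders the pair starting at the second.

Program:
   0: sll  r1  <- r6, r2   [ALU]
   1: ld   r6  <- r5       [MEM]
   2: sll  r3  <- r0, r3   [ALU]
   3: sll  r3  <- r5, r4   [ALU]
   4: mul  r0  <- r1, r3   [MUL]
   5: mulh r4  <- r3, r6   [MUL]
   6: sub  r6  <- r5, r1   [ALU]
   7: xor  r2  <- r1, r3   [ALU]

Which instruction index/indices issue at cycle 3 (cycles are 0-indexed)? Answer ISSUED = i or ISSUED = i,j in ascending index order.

#0 head=0: sll;ld i0,i1 pair
#1 head=2: sll i2 WAW r3
#2 head=3: sll i3 RAW r3
#3 head=4: mul i4 no-port MUL/MUL
#4 head=5: mulh;sub i5,i6 pair
#5 head=7: xor i7 tail

ISSUED = 4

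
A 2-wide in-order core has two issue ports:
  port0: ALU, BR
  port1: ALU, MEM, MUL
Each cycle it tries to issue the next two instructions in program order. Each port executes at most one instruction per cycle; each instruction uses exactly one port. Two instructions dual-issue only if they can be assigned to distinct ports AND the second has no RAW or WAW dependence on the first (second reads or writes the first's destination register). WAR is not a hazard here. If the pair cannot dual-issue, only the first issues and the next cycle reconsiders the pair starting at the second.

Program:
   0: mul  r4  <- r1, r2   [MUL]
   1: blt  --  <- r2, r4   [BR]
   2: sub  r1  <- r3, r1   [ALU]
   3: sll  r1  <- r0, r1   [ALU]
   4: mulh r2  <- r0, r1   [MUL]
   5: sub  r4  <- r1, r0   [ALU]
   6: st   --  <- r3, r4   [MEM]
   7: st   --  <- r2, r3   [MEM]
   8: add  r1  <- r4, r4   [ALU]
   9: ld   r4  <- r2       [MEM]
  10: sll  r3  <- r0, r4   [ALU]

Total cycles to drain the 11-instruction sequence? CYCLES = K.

  cy0 -> i0 (mul.MUL) RAW r4
  cy1 -> i1,i2 (blt.BR;sub.ALU) dual
  cy2 -> i3 (sll.ALU) RAW r1
  cy3 -> i4,i5 (mulh.MUL;sub.ALU) dual
  cy4 -> i6 (st.MEM) no-port MEM/MEM
  cy5 -> i7,i8 (st.MEM;add.ALU) dual
  cy6 -> i9 (ld.MEM) RAW r4
  cy7 -> i10 (sll.ALU) tail

CYCLES = 8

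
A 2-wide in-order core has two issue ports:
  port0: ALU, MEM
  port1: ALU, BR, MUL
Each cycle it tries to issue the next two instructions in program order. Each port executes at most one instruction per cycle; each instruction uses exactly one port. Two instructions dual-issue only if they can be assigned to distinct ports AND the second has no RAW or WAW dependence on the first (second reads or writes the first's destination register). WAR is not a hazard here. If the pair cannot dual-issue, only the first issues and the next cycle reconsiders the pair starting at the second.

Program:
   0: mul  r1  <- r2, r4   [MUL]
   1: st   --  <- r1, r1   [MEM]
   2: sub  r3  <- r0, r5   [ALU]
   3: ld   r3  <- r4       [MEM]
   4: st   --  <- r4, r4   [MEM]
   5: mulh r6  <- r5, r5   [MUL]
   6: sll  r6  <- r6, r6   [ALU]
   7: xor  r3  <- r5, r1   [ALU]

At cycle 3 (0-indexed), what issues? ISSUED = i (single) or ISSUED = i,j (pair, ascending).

ISSUED = 4,5

[0] i0  mul.MUL  -- RAW r1
[1] i1+i2  st.MEM+sub.ALU  -- dual
[2] i3  ld.MEM  -- no-port MEM/MEM
[3] i4+i5  st.MEM+mulh.MUL  -- dual
[4] i6+i7  sll.ALU+xor.ALU  -- dual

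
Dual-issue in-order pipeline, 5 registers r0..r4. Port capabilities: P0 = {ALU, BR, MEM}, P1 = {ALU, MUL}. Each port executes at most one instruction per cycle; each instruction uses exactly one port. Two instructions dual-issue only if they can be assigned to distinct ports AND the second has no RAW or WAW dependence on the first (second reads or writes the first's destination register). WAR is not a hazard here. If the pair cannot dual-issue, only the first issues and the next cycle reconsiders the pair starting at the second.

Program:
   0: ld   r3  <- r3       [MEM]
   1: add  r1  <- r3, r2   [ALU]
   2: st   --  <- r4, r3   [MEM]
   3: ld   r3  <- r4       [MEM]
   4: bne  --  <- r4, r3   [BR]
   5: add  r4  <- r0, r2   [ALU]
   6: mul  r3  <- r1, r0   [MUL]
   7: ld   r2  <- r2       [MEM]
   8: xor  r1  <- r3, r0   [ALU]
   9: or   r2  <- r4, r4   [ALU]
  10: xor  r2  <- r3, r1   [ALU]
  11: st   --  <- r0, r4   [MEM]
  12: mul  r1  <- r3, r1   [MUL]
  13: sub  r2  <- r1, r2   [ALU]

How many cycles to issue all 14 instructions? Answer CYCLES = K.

CYCLES = 9

  cy0 -> i0 (ld) RAW r3
  cy1 -> i1,i2 (add+st) pair
  cy2 -> i3 (ld) no-port MEM/BR
  cy3 -> i4,i5 (bne+add) pair
  cy4 -> i6,i7 (mul+ld) pair
  cy5 -> i8,i9 (xor+or) pair
  cy6 -> i10,i11 (xor+st) pair
  cy7 -> i12 (mul) RAW r1
  cy8 -> i13 (sub) tail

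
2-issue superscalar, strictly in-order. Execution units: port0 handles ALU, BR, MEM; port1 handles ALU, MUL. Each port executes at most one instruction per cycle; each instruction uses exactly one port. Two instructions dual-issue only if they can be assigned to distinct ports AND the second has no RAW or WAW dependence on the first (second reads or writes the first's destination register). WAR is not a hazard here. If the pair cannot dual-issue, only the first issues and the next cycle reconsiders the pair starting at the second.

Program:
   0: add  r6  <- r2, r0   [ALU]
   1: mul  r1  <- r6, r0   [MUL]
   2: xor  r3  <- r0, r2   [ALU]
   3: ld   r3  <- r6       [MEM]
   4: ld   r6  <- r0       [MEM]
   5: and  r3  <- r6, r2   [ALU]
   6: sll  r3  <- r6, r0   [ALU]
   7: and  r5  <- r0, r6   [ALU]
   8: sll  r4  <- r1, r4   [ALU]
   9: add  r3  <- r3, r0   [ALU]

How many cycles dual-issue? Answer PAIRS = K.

t=0 i0:add ; RAW r6
t=1 i1+i2:mul/xor ; pair
t=2 i3:ld ; no-port MEM/MEM
t=3 i4:ld ; RAW r6
t=4 i5:and ; WAW r3
t=5 i6+i7:sll/and ; pair
t=6 i8+i9:sll/add ; pair

PAIRS = 3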